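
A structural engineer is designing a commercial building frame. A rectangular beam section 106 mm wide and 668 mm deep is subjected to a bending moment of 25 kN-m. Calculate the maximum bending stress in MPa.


I = b * h^3 / 12 = 106 * 668^3 / 12 = 2633019082.67 mm^4
y = h / 2 = 668 / 2 = 334.0 mm
M = 25 kN-m = 25000000.0 N-mm
sigma = M * y / I = 25000000.0 * 334.0 / 2633019082.67
= 3.17 MPa

3.17 MPa


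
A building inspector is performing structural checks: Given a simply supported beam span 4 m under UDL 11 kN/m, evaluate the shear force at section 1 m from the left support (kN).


R_A = w * L / 2 = 11 * 4 / 2 = 22.0 kN
V(x) = R_A - w * x = 22.0 - 11 * 1
= 11.0 kN

11.0 kN


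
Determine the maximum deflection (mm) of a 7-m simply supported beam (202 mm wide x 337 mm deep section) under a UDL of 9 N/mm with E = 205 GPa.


I = 202 * 337^3 / 12 = 644258008.83 mm^4
L = 7000.0 mm, w = 9 N/mm, E = 205000.0 MPa
delta = 5 * w * L^4 / (384 * E * I)
= 5 * 9 * 7000.0^4 / (384 * 205000.0 * 644258008.83)
= 2.1304 mm

2.1304 mm


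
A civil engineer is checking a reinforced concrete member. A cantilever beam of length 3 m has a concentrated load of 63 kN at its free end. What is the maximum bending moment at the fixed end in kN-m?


For a cantilever with a point load at the free end:
M_max = P * L = 63 * 3 = 189 kN-m

189 kN-m


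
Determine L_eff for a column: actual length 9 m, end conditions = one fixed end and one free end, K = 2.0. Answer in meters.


L_eff = K * L
= 2.0 * 9
= 18.0 m

18.0 m


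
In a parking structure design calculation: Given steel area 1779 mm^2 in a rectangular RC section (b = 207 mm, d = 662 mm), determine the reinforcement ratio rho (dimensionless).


rho = As / (b * d)
= 1779 / (207 * 662)
= 1779 / 137034
= 0.012982 (dimensionless)

0.012982 (dimensionless)


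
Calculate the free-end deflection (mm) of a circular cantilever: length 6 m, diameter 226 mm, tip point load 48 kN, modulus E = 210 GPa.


I = pi * d^4 / 64 = pi * 226^4 / 64 = 128057097.88 mm^4
L = 6000.0 mm, P = 48000.0 N, E = 210000.0 MPa
delta = P * L^3 / (3 * E * I)
= 48000.0 * 6000.0^3 / (3 * 210000.0 * 128057097.88)
= 128.5141 mm

128.5141 mm


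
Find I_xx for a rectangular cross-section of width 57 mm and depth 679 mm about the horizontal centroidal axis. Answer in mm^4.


I = b * h^3 / 12
= 57 * 679^3 / 12
= 57 * 313046839 / 12
= 1486972485.25 mm^4

1486972485.25 mm^4


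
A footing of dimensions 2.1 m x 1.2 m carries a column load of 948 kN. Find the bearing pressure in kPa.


A = 2.1 * 1.2 = 2.52 m^2
q = P / A = 948 / 2.52
= 376.1905 kPa

376.1905 kPa


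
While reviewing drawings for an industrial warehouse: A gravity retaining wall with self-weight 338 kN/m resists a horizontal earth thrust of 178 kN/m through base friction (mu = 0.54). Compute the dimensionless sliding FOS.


Resisting force = mu * W = 0.54 * 338 = 182.52 kN/m
FOS = Resisting / Driving = 182.52 / 178
= 1.0254 (dimensionless)

1.0254 (dimensionless)


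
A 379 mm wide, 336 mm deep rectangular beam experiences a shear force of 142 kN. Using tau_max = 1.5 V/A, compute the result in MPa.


A = b * h = 379 * 336 = 127344 mm^2
V = 142 kN = 142000.0 N
tau_max = 1.5 * V / A = 1.5 * 142000.0 / 127344
= 1.6726 MPa

1.6726 MPa


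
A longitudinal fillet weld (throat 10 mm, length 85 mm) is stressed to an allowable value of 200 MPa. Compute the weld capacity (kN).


Strength = throat * length * allowable stress
= 10 * 85 * 200 N
= 170000 N
= 170.0 kN

170.0 kN


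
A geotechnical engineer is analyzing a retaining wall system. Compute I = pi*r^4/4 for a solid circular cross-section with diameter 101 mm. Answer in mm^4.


r = d / 2 = 101 / 2 = 50.5 mm
I = pi * r^4 / 4 = pi * 50.5^4 / 4
= 5108052.99 mm^4

5108052.99 mm^4


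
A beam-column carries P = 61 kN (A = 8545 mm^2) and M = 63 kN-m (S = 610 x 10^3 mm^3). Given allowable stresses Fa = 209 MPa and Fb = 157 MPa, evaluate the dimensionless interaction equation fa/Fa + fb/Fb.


f_a = P / A = 61000.0 / 8545 = 7.1387 MPa
f_b = M / S = 63000000.0 / 610000.0 = 103.2787 MPa
Ratio = f_a / Fa + f_b / Fb
= 7.1387 / 209 + 103.2787 / 157
= 0.692 (dimensionless)

0.692 (dimensionless)


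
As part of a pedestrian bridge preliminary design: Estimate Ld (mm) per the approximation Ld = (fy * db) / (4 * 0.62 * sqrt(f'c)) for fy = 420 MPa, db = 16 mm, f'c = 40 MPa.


Ld = (fy * db) / (4 * 0.62 * sqrt(f'c))
= (420 * 16) / (4 * 0.62 * sqrt(40))
= 6720 / 15.6849
= 428.44 mm

428.44 mm


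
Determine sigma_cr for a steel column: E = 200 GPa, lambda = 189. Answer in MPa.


sigma_cr = pi^2 * E / lambda^2
= 9.8696 * 200000.0 / 189^2
= 9.8696 * 200000.0 / 35721
= 55.2594 MPa

55.2594 MPa


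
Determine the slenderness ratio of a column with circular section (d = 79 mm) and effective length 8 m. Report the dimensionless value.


Radius of gyration r = d / 4 = 79 / 4 = 19.75 mm
L_eff = 8000.0 mm
Slenderness ratio = L / r = 8000.0 / 19.75 = 405.06 (dimensionless)

405.06 (dimensionless)


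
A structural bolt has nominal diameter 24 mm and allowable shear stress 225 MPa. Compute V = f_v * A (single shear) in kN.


A = pi * d^2 / 4 = pi * 24^2 / 4 = 452.3893 mm^2
V = f_v * A / 1000 = 225 * 452.3893 / 1000
= 101.7876 kN

101.7876 kN


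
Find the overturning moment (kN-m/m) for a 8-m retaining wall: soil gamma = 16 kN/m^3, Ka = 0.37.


Pa = 0.5 * Ka * gamma * H^2
= 0.5 * 0.37 * 16 * 8^2
= 189.44 kN/m
Arm = H / 3 = 8 / 3 = 2.6667 m
Mo = Pa * arm = Pa * H / 3 = 189.44 * 8 / 3 = 505.1733 kN-m/m

505.1733 kN-m/m


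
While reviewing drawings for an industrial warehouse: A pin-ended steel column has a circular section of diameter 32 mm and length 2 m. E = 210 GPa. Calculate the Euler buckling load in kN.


I = pi * d^4 / 64 = 51471.85 mm^4
L = 2000.0 mm
P_cr = pi^2 * E * I / L^2
= 9.8696 * 210000.0 * 51471.85 / 2000.0^2
= 26670.36 N = 26.6704 kN

26.6704 kN


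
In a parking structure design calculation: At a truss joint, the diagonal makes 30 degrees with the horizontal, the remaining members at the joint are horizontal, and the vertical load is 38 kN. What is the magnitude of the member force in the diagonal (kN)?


At the joint, only the diagonal has a vertical component, so vertical equilibrium gives:
F * sin(30) = 38
F = 38 / sin(30)
= 38 / 0.5
= 76.0 kN

76.0 kN


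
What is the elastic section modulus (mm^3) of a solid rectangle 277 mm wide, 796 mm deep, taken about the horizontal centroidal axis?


S = b * h^2 / 6
= 277 * 796^2 / 6
= 277 * 633616 / 6
= 29251938.67 mm^3

29251938.67 mm^3


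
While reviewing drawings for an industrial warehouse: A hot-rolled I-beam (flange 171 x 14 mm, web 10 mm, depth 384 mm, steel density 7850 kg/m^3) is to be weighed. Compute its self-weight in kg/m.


A_flanges = 2 * 171 * 14 = 4788 mm^2
A_web = (384 - 2 * 14) * 10 = 3560 mm^2
A_total = 4788 + 3560 = 8348 mm^2 = 0.008348 m^2
Weight = rho * A = 7850 * 0.008348 = 65.5318 kg/m

65.5318 kg/m


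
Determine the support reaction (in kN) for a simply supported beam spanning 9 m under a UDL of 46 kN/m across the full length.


Total load = w * L = 46 * 9 = 414 kN
By symmetry, each reaction R = total / 2 = 414 / 2 = 207.0 kN

207.0 kN


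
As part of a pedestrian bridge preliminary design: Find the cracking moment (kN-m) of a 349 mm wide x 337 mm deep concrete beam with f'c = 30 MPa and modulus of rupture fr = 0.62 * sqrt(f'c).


fr = 0.62 * sqrt(30) = 0.62 * 5.4772 = 3.3959 MPa
I = 349 * 337^3 / 12 = 1113099233.08 mm^4
y_t = 168.5 mm
M_cr = fr * I / y_t = 3.3959 * 1113099233.08 / 168.5 N-mm
= 22.4329 kN-m

22.4329 kN-m


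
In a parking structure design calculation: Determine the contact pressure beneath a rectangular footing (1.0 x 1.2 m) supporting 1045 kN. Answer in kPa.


A = 1.0 * 1.2 = 1.2 m^2
q = P / A = 1045 / 1.2
= 870.8333 kPa

870.8333 kPa


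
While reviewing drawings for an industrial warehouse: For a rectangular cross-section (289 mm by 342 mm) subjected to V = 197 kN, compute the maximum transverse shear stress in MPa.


A = b * h = 289 * 342 = 98838 mm^2
V = 197 kN = 197000.0 N
tau_max = 1.5 * V / A = 1.5 * 197000.0 / 98838
= 2.9897 MPa

2.9897 MPa


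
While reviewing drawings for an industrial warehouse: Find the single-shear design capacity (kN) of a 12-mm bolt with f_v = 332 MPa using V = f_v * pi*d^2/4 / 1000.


A = pi * d^2 / 4 = pi * 12^2 / 4 = 113.0973 mm^2
V = f_v * A / 1000 = 332 * 113.0973 / 1000
= 37.5483 kN

37.5483 kN


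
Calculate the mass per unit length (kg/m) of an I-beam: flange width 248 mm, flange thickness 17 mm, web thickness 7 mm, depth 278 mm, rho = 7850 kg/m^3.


A_flanges = 2 * 248 * 17 = 8432 mm^2
A_web = (278 - 2 * 17) * 7 = 1708 mm^2
A_total = 8432 + 1708 = 10140 mm^2 = 0.010140 m^2
Weight = rho * A = 7850 * 0.010140 = 79.599 kg/m

79.599 kg/m


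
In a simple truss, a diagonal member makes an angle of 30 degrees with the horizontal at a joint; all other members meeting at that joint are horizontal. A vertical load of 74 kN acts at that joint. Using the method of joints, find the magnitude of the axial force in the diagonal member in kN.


At the joint, only the diagonal has a vertical component, so vertical equilibrium gives:
F * sin(30) = 74
F = 74 / sin(30)
= 74 / 0.5
= 148.0 kN

148.0 kN


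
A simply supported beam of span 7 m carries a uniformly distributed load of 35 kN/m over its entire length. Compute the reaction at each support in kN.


Total load = w * L = 35 * 7 = 245 kN
By symmetry, each reaction R = total / 2 = 245 / 2 = 122.5 kN

122.5 kN


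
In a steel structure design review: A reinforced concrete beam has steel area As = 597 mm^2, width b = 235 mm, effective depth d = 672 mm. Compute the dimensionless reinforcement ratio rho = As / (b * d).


rho = As / (b * d)
= 597 / (235 * 672)
= 597 / 157920
= 0.00378 (dimensionless)

0.00378 (dimensionless)


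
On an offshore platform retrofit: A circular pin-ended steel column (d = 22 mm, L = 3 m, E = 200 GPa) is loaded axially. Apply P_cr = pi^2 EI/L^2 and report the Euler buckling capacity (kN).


I = pi * d^4 / 64 = 11499.01 mm^4
L = 3000.0 mm
P_cr = pi^2 * E * I / L^2
= 9.8696 * 200000.0 * 11499.01 / 3000.0^2
= 2522.02 N = 2.522 kN

2.522 kN


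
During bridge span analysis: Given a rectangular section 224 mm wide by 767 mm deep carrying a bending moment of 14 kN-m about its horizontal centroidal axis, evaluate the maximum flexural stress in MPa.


I = b * h^3 / 12 = 224 * 767^3 / 12 = 8422729709.33 mm^4
y = h / 2 = 767 / 2 = 383.5 mm
M = 14 kN-m = 14000000.0 N-mm
sigma = M * y / I = 14000000.0 * 383.5 / 8422729709.33
= 0.64 MPa

0.64 MPa


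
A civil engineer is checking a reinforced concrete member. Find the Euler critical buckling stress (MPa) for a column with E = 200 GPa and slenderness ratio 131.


sigma_cr = pi^2 * E / lambda^2
= 9.8696 * 200000.0 / 131^2
= 9.8696 * 200000.0 / 17161
= 115.0237 MPa

115.0237 MPa


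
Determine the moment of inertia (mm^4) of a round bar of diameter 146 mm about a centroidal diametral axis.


r = d / 2 = 146 / 2 = 73.0 mm
I = pi * r^4 / 4 = pi * 73.0^4 / 4
= 22303926.33 mm^4

22303926.33 mm^4


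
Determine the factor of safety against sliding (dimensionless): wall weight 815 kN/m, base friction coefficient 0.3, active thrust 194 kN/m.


Resisting force = mu * W = 0.3 * 815 = 244.5 kN/m
FOS = Resisting / Driving = 244.5 / 194
= 1.2603 (dimensionless)

1.2603 (dimensionless)


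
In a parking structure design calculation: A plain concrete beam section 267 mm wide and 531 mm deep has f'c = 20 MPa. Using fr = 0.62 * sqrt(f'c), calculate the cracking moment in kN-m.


fr = 0.62 * sqrt(20) = 0.62 * 4.4721 = 2.7727 MPa
I = 267 * 531^3 / 12 = 3331298724.75 mm^4
y_t = 265.5 mm
M_cr = fr * I / y_t = 2.7727 * 3331298724.75 / 265.5 N-mm
= 34.7901 kN-m

34.7901 kN-m


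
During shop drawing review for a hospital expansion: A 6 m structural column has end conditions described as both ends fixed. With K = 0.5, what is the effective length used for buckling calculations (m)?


L_eff = K * L
= 0.5 * 6
= 3.0 m

3.0 m


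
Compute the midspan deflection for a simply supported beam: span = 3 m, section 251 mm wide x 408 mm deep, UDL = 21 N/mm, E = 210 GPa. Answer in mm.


I = 251 * 408^3 / 12 = 1420603776.0 mm^4
L = 3000.0 mm, w = 21 N/mm, E = 210000.0 MPa
delta = 5 * w * L^4 / (384 * E * I)
= 5 * 21 * 3000.0^4 / (384 * 210000.0 * 1420603776.0)
= 0.0742 mm

0.0742 mm


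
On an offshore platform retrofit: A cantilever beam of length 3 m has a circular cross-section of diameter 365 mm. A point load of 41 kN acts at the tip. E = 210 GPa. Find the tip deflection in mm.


I = pi * d^4 / 64 = pi * 365^4 / 64 = 871247122.07 mm^4
L = 3000.0 mm, P = 41000.0 N, E = 210000.0 MPa
delta = P * L^3 / (3 * E * I)
= 41000.0 * 3000.0^3 / (3 * 210000.0 * 871247122.07)
= 2.0168 mm

2.0168 mm


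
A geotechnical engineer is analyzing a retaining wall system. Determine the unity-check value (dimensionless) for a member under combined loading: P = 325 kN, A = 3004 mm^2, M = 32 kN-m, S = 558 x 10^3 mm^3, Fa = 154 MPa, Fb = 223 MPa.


f_a = P / A = 325000.0 / 3004 = 108.1891 MPa
f_b = M / S = 32000000.0 / 558000.0 = 57.3477 MPa
Ratio = f_a / Fa + f_b / Fb
= 108.1891 / 154 + 57.3477 / 223
= 0.9597 (dimensionless)

0.9597 (dimensionless)


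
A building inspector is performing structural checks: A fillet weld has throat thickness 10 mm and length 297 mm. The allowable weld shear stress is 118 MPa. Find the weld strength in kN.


Strength = throat * length * allowable stress
= 10 * 297 * 118 N
= 350460 N
= 350.46 kN

350.46 kN


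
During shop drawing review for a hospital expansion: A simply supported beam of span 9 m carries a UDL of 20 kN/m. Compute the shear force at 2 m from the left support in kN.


R_A = w * L / 2 = 20 * 9 / 2 = 90.0 kN
V(x) = R_A - w * x = 90.0 - 20 * 2
= 50.0 kN

50.0 kN


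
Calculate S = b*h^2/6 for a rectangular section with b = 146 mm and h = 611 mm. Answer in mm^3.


S = b * h^2 / 6
= 146 * 611^2 / 6
= 146 * 373321 / 6
= 9084144.33 mm^3

9084144.33 mm^3


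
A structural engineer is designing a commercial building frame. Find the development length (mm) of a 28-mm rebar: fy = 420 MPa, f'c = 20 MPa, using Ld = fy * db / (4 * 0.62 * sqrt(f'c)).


Ld = (fy * db) / (4 * 0.62 * sqrt(f'c))
= (420 * 28) / (4 * 0.62 * sqrt(20))
= 11760 / 11.0909
= 1060.33 mm

1060.33 mm


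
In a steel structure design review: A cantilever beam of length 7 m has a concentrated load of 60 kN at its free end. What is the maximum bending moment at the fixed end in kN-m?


For a cantilever with a point load at the free end:
M_max = P * L = 60 * 7 = 420 kN-m

420 kN-m


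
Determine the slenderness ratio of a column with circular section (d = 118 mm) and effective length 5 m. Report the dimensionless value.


Radius of gyration r = d / 4 = 118 / 4 = 29.5 mm
L_eff = 5000.0 mm
Slenderness ratio = L / r = 5000.0 / 29.5 = 169.49 (dimensionless)

169.49 (dimensionless)


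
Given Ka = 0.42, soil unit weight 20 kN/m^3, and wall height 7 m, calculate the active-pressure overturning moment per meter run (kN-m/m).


Pa = 0.5 * Ka * gamma * H^2
= 0.5 * 0.42 * 20 * 7^2
= 205.8 kN/m
Arm = H / 3 = 7 / 3 = 2.3333 m
Mo = Pa * arm = Pa * H / 3 = 205.8 * 7 / 3 = 480.2 kN-m/m

480.2 kN-m/m


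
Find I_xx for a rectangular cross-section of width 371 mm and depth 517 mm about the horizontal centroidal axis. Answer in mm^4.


I = b * h^3 / 12
= 371 * 517^3 / 12
= 371 * 138188413 / 12
= 4272325101.92 mm^4

4272325101.92 mm^4


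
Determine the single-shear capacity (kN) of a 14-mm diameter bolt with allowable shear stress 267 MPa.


A = pi * d^2 / 4 = pi * 14^2 / 4 = 153.938 mm^2
V = f_v * A / 1000 = 267 * 153.938 / 1000
= 41.1015 kN

41.1015 kN


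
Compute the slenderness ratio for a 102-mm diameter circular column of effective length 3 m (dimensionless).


Radius of gyration r = d / 4 = 102 / 4 = 25.5 mm
L_eff = 3000.0 mm
Slenderness ratio = L / r = 3000.0 / 25.5 = 117.65 (dimensionless)

117.65 (dimensionless)


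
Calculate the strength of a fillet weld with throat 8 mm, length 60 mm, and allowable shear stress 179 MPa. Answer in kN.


Strength = throat * length * allowable stress
= 8 * 60 * 179 N
= 85920 N
= 85.92 kN

85.92 kN


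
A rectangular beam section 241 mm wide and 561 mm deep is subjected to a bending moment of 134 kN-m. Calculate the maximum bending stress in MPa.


I = b * h^3 / 12 = 241 * 561^3 / 12 = 3545882826.75 mm^4
y = h / 2 = 561 / 2 = 280.5 mm
M = 134 kN-m = 134000000.0 N-mm
sigma = M * y / I = 134000000.0 * 280.5 / 3545882826.75
= 10.6 MPa

10.6 MPa


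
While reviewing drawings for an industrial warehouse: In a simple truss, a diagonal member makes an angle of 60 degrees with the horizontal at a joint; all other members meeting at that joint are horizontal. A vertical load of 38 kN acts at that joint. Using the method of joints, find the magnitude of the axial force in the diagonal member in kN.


At the joint, only the diagonal has a vertical component, so vertical equilibrium gives:
F * sin(60) = 38
F = 38 / sin(60)
= 38 / 0.866025
= 43.88 kN

43.88 kN


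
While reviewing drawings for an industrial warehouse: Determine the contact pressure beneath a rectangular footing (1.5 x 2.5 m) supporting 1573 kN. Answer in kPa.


A = 1.5 * 2.5 = 3.75 m^2
q = P / A = 1573 / 3.75
= 419.4667 kPa

419.4667 kPa


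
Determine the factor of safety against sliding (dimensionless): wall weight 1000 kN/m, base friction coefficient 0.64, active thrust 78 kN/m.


Resisting force = mu * W = 0.64 * 1000 = 640.0 kN/m
FOS = Resisting / Driving = 640.0 / 78
= 8.2051 (dimensionless)

8.2051 (dimensionless)


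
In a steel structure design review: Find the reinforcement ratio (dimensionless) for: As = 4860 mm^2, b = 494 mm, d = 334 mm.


rho = As / (b * d)
= 4860 / (494 * 334)
= 4860 / 164996
= 0.029455 (dimensionless)

0.029455 (dimensionless)


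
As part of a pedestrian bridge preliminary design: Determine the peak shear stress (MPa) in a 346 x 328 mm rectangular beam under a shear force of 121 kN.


A = b * h = 346 * 328 = 113488 mm^2
V = 121 kN = 121000.0 N
tau_max = 1.5 * V / A = 1.5 * 121000.0 / 113488
= 1.5993 MPa

1.5993 MPa


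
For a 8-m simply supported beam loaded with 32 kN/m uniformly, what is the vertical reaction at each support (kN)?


Total load = w * L = 32 * 8 = 256 kN
By symmetry, each reaction R = total / 2 = 256 / 2 = 128.0 kN

128.0 kN


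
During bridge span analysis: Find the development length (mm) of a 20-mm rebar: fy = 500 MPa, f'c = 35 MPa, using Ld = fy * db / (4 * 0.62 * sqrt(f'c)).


Ld = (fy * db) / (4 * 0.62 * sqrt(f'c))
= (500 * 20) / (4 * 0.62 * sqrt(35))
= 10000 / 14.6719
= 681.58 mm

681.58 mm


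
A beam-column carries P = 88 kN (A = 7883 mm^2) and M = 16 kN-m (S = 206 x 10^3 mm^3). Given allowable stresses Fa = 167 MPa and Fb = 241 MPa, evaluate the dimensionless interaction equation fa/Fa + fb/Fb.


f_a = P / A = 88000.0 / 7883 = 11.1633 MPa
f_b = M / S = 16000000.0 / 206000.0 = 77.6699 MPa
Ratio = f_a / Fa + f_b / Fb
= 11.1633 / 167 + 77.6699 / 241
= 0.3891 (dimensionless)

0.3891 (dimensionless)


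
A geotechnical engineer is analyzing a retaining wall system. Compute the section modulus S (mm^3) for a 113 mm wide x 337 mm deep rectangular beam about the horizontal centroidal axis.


S = b * h^2 / 6
= 113 * 337^2 / 6
= 113 * 113569 / 6
= 2138882.83 mm^3

2138882.83 mm^3


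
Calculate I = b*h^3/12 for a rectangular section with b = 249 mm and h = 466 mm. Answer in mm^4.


I = b * h^3 / 12
= 249 * 466^3 / 12
= 249 * 101194696 / 12
= 2099789942.0 mm^4

2099789942.0 mm^4


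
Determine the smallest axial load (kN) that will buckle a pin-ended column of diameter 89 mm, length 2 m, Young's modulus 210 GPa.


I = pi * d^4 / 64 = 3079852.55 mm^4
L = 2000.0 mm
P_cr = pi^2 * E * I / L^2
= 9.8696 * 210000.0 * 3079852.55 / 2000.0^2
= 1595838.63 N = 1595.8386 kN

1595.8386 kN


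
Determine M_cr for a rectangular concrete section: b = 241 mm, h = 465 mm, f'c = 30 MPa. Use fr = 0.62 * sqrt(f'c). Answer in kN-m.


fr = 0.62 * sqrt(30) = 0.62 * 5.4772 = 3.3959 MPa
I = 241 * 465^3 / 12 = 2019271218.75 mm^4
y_t = 232.5 mm
M_cr = fr * I / y_t = 3.3959 * 2019271218.75 / 232.5 N-mm
= 29.4933 kN-m

29.4933 kN-m


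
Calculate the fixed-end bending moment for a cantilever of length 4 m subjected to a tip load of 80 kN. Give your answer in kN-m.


For a cantilever with a point load at the free end:
M_max = P * L = 80 * 4 = 320 kN-m

320 kN-m


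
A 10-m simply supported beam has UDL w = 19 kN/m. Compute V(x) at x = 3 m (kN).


R_A = w * L / 2 = 19 * 10 / 2 = 95.0 kN
V(x) = R_A - w * x = 95.0 - 19 * 3
= 38.0 kN

38.0 kN


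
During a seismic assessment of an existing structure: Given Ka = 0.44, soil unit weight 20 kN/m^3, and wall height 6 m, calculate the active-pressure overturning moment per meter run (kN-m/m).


Pa = 0.5 * Ka * gamma * H^2
= 0.5 * 0.44 * 20 * 6^2
= 158.4 kN/m
Arm = H / 3 = 6 / 3 = 2.0 m
Mo = Pa * arm = Pa * H / 3 = 158.4 * 6 / 3 = 316.8 kN-m/m

316.8 kN-m/m


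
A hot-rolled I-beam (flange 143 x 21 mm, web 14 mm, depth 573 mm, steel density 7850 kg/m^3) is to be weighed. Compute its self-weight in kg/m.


A_flanges = 2 * 143 * 21 = 6006 mm^2
A_web = (573 - 2 * 21) * 14 = 7434 mm^2
A_total = 6006 + 7434 = 13440 mm^2 = 0.013440 m^2
Weight = rho * A = 7850 * 0.013440 = 105.504 kg/m

105.504 kg/m


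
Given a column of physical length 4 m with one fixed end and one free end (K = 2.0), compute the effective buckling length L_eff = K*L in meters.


L_eff = K * L
= 2.0 * 4
= 8.0 m

8.0 m


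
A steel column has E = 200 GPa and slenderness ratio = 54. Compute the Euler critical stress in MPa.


sigma_cr = pi^2 * E / lambda^2
= 9.8696 * 200000.0 / 54^2
= 9.8696 * 200000.0 / 2916
= 676.9276 MPa

676.9276 MPa


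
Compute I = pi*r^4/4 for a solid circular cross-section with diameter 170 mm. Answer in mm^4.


r = d / 2 = 170 / 2 = 85.0 mm
I = pi * r^4 / 4 = pi * 85.0^4 / 4
= 40998275.0 mm^4

40998275.0 mm^4


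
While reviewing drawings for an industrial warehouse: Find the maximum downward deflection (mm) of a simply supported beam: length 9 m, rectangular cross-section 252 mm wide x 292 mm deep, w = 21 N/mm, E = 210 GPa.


I = 252 * 292^3 / 12 = 522838848.0 mm^4
L = 9000.0 mm, w = 21 N/mm, E = 210000.0 MPa
delta = 5 * w * L^4 / (384 * E * I)
= 5 * 21 * 9000.0^4 / (384 * 210000.0 * 522838848.0)
= 16.3396 mm

16.3396 mm


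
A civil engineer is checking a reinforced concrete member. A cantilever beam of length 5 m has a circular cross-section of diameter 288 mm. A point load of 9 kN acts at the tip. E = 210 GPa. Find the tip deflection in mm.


I = pi * d^4 / 64 = pi * 288^4 / 64 = 337706834.33 mm^4
L = 5000.0 mm, P = 9000.0 N, E = 210000.0 MPa
delta = P * L^3 / (3 * E * I)
= 9000.0 * 5000.0^3 / (3 * 210000.0 * 337706834.33)
= 5.2878 mm

5.2878 mm


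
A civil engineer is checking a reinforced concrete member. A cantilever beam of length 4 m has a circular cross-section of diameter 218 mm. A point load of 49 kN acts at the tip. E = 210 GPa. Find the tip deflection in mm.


I = pi * d^4 / 64 = pi * 218^4 / 64 = 110865360.4 mm^4
L = 4000.0 mm, P = 49000.0 N, E = 210000.0 MPa
delta = P * L^3 / (3 * E * I)
= 49000.0 * 4000.0^3 / (3 * 210000.0 * 110865360.4)
= 44.8993 mm

44.8993 mm


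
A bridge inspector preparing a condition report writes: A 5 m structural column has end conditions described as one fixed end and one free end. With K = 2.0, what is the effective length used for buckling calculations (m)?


L_eff = K * L
= 2.0 * 5
= 10.0 m

10.0 m


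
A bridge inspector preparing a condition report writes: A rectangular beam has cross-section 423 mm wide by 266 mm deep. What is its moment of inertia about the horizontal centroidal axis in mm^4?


I = b * h^3 / 12
= 423 * 266^3 / 12
= 423 * 18821096 / 12
= 663443634.0 mm^4

663443634.0 mm^4


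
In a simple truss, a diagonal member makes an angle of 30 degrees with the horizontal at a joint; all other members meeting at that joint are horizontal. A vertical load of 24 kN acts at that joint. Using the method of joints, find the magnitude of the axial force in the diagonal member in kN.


At the joint, only the diagonal has a vertical component, so vertical equilibrium gives:
F * sin(30) = 24
F = 24 / sin(30)
= 24 / 0.5
= 48.0 kN

48.0 kN


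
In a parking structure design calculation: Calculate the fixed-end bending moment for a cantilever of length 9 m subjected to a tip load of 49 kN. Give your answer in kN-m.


For a cantilever with a point load at the free end:
M_max = P * L = 49 * 9 = 441 kN-m

441 kN-m


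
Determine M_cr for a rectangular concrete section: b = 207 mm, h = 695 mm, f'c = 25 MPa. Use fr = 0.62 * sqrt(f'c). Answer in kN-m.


fr = 0.62 * sqrt(25) = 0.62 * 5.0 = 3.1 MPa
I = 207 * 695^3 / 12 = 5790865968.75 mm^4
y_t = 347.5 mm
M_cr = fr * I / y_t = 3.1 * 5790865968.75 / 347.5 N-mm
= 51.6595 kN-m

51.6595 kN-m


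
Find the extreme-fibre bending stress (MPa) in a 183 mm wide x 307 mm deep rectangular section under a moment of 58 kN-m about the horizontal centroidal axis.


I = b * h^3 / 12 = 183 * 307^3 / 12 = 441250255.75 mm^4
y = h / 2 = 307 / 2 = 153.5 mm
M = 58 kN-m = 58000000.0 N-mm
sigma = M * y / I = 58000000.0 * 153.5 / 441250255.75
= 20.18 MPa

20.18 MPa


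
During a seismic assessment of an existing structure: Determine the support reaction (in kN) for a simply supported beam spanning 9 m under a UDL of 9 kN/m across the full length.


Total load = w * L = 9 * 9 = 81 kN
By symmetry, each reaction R = total / 2 = 81 / 2 = 40.5 kN

40.5 kN


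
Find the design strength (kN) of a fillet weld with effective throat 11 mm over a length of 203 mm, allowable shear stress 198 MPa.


Strength = throat * length * allowable stress
= 11 * 203 * 198 N
= 442134 N
= 442.13 kN

442.13 kN


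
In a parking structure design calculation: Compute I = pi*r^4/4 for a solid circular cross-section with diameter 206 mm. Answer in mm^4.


r = d / 2 = 206 / 2 = 103.0 mm
I = pi * r^4 / 4 = pi * 103.0^4 / 4
= 88397255.23 mm^4

88397255.23 mm^4


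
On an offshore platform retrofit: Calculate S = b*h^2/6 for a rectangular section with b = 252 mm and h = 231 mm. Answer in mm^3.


S = b * h^2 / 6
= 252 * 231^2 / 6
= 252 * 53361 / 6
= 2241162.0 mm^3

2241162.0 mm^3


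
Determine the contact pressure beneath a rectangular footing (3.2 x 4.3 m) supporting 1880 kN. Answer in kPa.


A = 3.2 * 4.3 = 13.76 m^2
q = P / A = 1880 / 13.76
= 136.6279 kPa

136.6279 kPa


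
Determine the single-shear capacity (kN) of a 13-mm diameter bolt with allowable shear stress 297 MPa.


A = pi * d^2 / 4 = pi * 13^2 / 4 = 132.7323 mm^2
V = f_v * A / 1000 = 297 * 132.7323 / 1000
= 39.4215 kN

39.4215 kN


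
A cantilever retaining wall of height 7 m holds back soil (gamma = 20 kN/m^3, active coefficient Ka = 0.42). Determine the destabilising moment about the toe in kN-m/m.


Pa = 0.5 * Ka * gamma * H^2
= 0.5 * 0.42 * 20 * 7^2
= 205.8 kN/m
Arm = H / 3 = 7 / 3 = 2.3333 m
Mo = Pa * arm = Pa * H / 3 = 205.8 * 7 / 3 = 480.2 kN-m/m

480.2 kN-m/m


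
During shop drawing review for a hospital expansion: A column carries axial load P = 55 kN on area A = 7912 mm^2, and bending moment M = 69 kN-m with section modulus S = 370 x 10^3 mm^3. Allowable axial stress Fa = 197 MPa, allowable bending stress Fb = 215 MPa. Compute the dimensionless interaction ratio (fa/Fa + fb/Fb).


f_a = P / A = 55000.0 / 7912 = 6.9515 MPa
f_b = M / S = 69000000.0 / 370000.0 = 186.4865 MPa
Ratio = f_a / Fa + f_b / Fb
= 6.9515 / 197 + 186.4865 / 215
= 0.9027 (dimensionless)

0.9027 (dimensionless)


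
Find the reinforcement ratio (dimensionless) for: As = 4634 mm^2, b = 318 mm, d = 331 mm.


rho = As / (b * d)
= 4634 / (318 * 331)
= 4634 / 105258
= 0.044025 (dimensionless)

0.044025 (dimensionless)


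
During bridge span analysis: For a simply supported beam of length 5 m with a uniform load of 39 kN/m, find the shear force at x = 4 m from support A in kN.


R_A = w * L / 2 = 39 * 5 / 2 = 97.5 kN
V(x) = R_A - w * x = 97.5 - 39 * 4
= -58.5 kN

-58.5 kN


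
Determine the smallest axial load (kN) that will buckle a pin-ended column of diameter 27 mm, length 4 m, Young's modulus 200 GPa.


I = pi * d^4 / 64 = 26087.05 mm^4
L = 4000.0 mm
P_cr = pi^2 * E * I / L^2
= 9.8696 * 200000.0 * 26087.05 / 4000.0^2
= 3218.36 N = 3.2184 kN

3.2184 kN


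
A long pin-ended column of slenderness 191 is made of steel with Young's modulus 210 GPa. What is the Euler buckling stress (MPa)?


sigma_cr = pi^2 * E / lambda^2
= 9.8696 * 210000.0 / 191^2
= 9.8696 * 210000.0 / 36481
= 56.8136 MPa

56.8136 MPa


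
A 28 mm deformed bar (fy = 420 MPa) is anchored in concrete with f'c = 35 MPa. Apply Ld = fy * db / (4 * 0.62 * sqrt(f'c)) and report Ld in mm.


Ld = (fy * db) / (4 * 0.62 * sqrt(f'c))
= (420 * 28) / (4 * 0.62 * sqrt(35))
= 11760 / 14.6719
= 801.53 mm

801.53 mm


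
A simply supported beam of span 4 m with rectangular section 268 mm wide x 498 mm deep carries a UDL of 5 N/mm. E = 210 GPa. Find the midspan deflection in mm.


I = 268 * 498^3 / 12 = 2758300488.0 mm^4
L = 4000.0 mm, w = 5 N/mm, E = 210000.0 MPa
delta = 5 * w * L^4 / (384 * E * I)
= 5 * 5 * 4000.0^4 / (384 * 210000.0 * 2758300488.0)
= 0.0288 mm

0.0288 mm


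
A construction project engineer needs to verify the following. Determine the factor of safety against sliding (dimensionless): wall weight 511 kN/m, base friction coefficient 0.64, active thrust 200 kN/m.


Resisting force = mu * W = 0.64 * 511 = 327.04 kN/m
FOS = Resisting / Driving = 327.04 / 200
= 1.6352 (dimensionless)

1.6352 (dimensionless)


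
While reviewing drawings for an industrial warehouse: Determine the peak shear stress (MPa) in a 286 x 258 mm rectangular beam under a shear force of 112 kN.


A = b * h = 286 * 258 = 73788 mm^2
V = 112 kN = 112000.0 N
tau_max = 1.5 * V / A = 1.5 * 112000.0 / 73788
= 2.2768 MPa

2.2768 MPa


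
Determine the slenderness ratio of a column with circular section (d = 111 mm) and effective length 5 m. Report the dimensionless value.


Radius of gyration r = d / 4 = 111 / 4 = 27.75 mm
L_eff = 5000.0 mm
Slenderness ratio = L / r = 5000.0 / 27.75 = 180.18 (dimensionless)

180.18 (dimensionless)


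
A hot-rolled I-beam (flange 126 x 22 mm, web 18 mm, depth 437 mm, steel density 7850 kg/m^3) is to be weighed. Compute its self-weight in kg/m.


A_flanges = 2 * 126 * 22 = 5544 mm^2
A_web = (437 - 2 * 22) * 18 = 7074 mm^2
A_total = 5544 + 7074 = 12618 mm^2 = 0.012618 m^2
Weight = rho * A = 7850 * 0.012618 = 99.0513 kg/m

99.0513 kg/m


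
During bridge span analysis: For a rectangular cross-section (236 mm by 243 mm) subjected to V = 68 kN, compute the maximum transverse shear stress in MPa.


A = b * h = 236 * 243 = 57348 mm^2
V = 68 kN = 68000.0 N
tau_max = 1.5 * V / A = 1.5 * 68000.0 / 57348
= 1.7786 MPa

1.7786 MPa


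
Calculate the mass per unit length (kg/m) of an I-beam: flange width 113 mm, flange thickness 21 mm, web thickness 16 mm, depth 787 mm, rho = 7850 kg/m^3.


A_flanges = 2 * 113 * 21 = 4746 mm^2
A_web = (787 - 2 * 21) * 16 = 11920 mm^2
A_total = 4746 + 11920 = 16666 mm^2 = 0.016666 m^2
Weight = rho * A = 7850 * 0.016666 = 130.8281 kg/m

130.8281 kg/m


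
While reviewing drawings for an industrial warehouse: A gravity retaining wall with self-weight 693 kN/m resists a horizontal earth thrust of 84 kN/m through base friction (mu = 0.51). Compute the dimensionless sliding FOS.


Resisting force = mu * W = 0.51 * 693 = 353.43 kN/m
FOS = Resisting / Driving = 353.43 / 84
= 4.2075 (dimensionless)

4.2075 (dimensionless)


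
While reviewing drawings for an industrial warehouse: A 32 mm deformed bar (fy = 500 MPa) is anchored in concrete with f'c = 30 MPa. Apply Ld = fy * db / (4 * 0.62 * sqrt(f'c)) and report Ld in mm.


Ld = (fy * db) / (4 * 0.62 * sqrt(f'c))
= (500 * 32) / (4 * 0.62 * sqrt(30))
= 16000 / 13.5835
= 1177.9 mm

1177.9 mm


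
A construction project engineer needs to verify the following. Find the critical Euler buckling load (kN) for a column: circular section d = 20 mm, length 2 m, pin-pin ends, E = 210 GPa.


I = pi * d^4 / 64 = 7853.98 mm^4
L = 2000.0 mm
P_cr = pi^2 * E * I / L^2
= 9.8696 * 210000.0 * 7853.98 / 2000.0^2
= 4069.57 N = 4.0696 kN

4.0696 kN


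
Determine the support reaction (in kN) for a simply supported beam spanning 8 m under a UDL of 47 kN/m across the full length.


Total load = w * L = 47 * 8 = 376 kN
By symmetry, each reaction R = total / 2 = 376 / 2 = 188.0 kN

188.0 kN


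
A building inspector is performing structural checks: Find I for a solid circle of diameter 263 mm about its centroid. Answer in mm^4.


r = d / 2 = 263 / 2 = 131.5 mm
I = pi * r^4 / 4 = pi * 131.5^4 / 4
= 234851258.98 mm^4

234851258.98 mm^4


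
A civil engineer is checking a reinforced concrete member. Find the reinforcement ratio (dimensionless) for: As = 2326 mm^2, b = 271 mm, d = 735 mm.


rho = As / (b * d)
= 2326 / (271 * 735)
= 2326 / 199185
= 0.011678 (dimensionless)

0.011678 (dimensionless)


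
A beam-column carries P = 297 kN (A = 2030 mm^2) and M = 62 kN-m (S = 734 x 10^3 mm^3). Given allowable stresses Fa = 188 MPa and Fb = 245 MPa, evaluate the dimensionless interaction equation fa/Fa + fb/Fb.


f_a = P / A = 297000.0 / 2030 = 146.3054 MPa
f_b = M / S = 62000000.0 / 734000.0 = 84.4687 MPa
Ratio = f_a / Fa + f_b / Fb
= 146.3054 / 188 + 84.4687 / 245
= 1.123 (dimensionless)

1.123 (dimensionless)


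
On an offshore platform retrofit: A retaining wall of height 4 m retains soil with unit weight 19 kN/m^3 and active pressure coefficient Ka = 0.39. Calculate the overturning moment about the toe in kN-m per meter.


Pa = 0.5 * Ka * gamma * H^2
= 0.5 * 0.39 * 19 * 4^2
= 59.28 kN/m
Arm = H / 3 = 4 / 3 = 1.3333 m
Mo = Pa * arm = Pa * H / 3 = 59.28 * 4 / 3 = 79.04 kN-m/m

79.04 kN-m/m


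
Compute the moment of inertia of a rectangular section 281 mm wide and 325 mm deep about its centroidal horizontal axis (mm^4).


I = b * h^3 / 12
= 281 * 325^3 / 12
= 281 * 34328125 / 12
= 803850260.42 mm^4

803850260.42 mm^4


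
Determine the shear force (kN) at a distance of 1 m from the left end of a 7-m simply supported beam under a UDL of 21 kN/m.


R_A = w * L / 2 = 21 * 7 / 2 = 73.5 kN
V(x) = R_A - w * x = 73.5 - 21 * 1
= 52.5 kN

52.5 kN


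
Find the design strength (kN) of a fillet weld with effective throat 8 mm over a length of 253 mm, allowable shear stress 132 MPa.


Strength = throat * length * allowable stress
= 8 * 253 * 132 N
= 267168 N
= 267.17 kN

267.17 kN


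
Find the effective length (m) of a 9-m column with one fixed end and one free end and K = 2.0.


L_eff = K * L
= 2.0 * 9
= 18.0 m

18.0 m


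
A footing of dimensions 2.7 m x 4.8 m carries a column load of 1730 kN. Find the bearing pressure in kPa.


A = 2.7 * 4.8 = 12.96 m^2
q = P / A = 1730 / 12.96
= 133.4877 kPa

133.4877 kPa


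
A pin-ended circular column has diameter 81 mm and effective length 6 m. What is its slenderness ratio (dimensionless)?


Radius of gyration r = d / 4 = 81 / 4 = 20.25 mm
L_eff = 6000.0 mm
Slenderness ratio = L / r = 6000.0 / 20.25 = 296.3 (dimensionless)

296.3 (dimensionless)


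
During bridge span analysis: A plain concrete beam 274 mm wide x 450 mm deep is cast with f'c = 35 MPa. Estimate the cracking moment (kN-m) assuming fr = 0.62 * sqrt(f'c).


fr = 0.62 * sqrt(35) = 0.62 * 5.9161 = 3.668 MPa
I = 274 * 450^3 / 12 = 2080687500.0 mm^4
y_t = 225.0 mm
M_cr = fr * I / y_t = 3.668 * 2080687500.0 / 225.0 N-mm
= 33.9195 kN-m

33.9195 kN-m


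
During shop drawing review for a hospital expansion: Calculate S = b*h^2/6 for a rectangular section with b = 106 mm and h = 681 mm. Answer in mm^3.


S = b * h^2 / 6
= 106 * 681^2 / 6
= 106 * 463761 / 6
= 8193111.0 mm^3

8193111.0 mm^3


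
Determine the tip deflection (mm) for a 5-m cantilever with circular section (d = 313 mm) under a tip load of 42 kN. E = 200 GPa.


I = pi * d^4 / 64 = pi * 313^4 / 64 = 471137039.8 mm^4
L = 5000.0 mm, P = 42000.0 N, E = 200000.0 MPa
delta = P * L^3 / (3 * E * I)
= 42000.0 * 5000.0^3 / (3 * 200000.0 * 471137039.8)
= 18.5721 mm

18.5721 mm


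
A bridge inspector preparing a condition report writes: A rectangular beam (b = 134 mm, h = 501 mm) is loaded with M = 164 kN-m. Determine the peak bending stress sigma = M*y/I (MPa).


I = b * h^3 / 12 = 134 * 501^3 / 12 = 1404225094.5 mm^4
y = h / 2 = 501 / 2 = 250.5 mm
M = 164 kN-m = 164000000.0 N-mm
sigma = M * y / I = 164000000.0 * 250.5 / 1404225094.5
= 29.26 MPa

29.26 MPa


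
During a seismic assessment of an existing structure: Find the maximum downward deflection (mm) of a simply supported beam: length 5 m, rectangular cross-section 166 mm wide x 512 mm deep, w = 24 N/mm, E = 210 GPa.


I = 166 * 512^3 / 12 = 1856678570.67 mm^4
L = 5000.0 mm, w = 24 N/mm, E = 210000.0 MPa
delta = 5 * w * L^4 / (384 * E * I)
= 5 * 24 * 5000.0^4 / (384 * 210000.0 * 1856678570.67)
= 0.5009 mm

0.5009 mm


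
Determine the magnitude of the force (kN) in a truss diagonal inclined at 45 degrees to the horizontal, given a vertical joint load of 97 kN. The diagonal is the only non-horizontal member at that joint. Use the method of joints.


At the joint, only the diagonal has a vertical component, so vertical equilibrium gives:
F * sin(45) = 97
F = 97 / sin(45)
= 97 / 0.707107
= 137.18 kN

137.18 kN


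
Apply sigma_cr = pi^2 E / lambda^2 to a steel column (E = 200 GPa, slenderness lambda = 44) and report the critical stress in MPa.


sigma_cr = pi^2 * E / lambda^2
= 9.8696 * 200000.0 / 44^2
= 9.8696 * 200000.0 / 1936
= 1019.5872 MPa

1019.5872 MPa


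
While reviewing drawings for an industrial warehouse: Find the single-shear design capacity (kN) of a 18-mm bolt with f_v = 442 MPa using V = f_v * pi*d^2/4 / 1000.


A = pi * d^2 / 4 = pi * 18^2 / 4 = 254.469 mm^2
V = f_v * A / 1000 = 442 * 254.469 / 1000
= 112.4753 kN

112.4753 kN


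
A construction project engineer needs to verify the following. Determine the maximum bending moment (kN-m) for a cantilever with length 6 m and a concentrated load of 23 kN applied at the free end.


For a cantilever with a point load at the free end:
M_max = P * L = 23 * 6 = 138 kN-m

138 kN-m


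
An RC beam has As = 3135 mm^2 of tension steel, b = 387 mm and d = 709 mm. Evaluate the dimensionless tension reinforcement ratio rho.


rho = As / (b * d)
= 3135 / (387 * 709)
= 3135 / 274383
= 0.011426 (dimensionless)

0.011426 (dimensionless)


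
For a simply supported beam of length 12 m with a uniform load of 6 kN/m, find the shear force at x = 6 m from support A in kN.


R_A = w * L / 2 = 6 * 12 / 2 = 36.0 kN
V(x) = R_A - w * x = 36.0 - 6 * 6
= 0.0 kN

0.0 kN


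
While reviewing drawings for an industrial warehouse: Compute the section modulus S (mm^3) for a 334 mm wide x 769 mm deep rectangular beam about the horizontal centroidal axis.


S = b * h^2 / 6
= 334 * 769^2 / 6
= 334 * 591361 / 6
= 32919095.67 mm^3

32919095.67 mm^3


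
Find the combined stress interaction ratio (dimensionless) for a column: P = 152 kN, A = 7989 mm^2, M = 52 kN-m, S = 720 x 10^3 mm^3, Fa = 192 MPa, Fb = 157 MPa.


f_a = P / A = 152000.0 / 7989 = 19.0262 MPa
f_b = M / S = 52000000.0 / 720000.0 = 72.2222 MPa
Ratio = f_a / Fa + f_b / Fb
= 19.0262 / 192 + 72.2222 / 157
= 0.5591 (dimensionless)

0.5591 (dimensionless)


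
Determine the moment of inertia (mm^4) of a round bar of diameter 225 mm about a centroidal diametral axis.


r = d / 2 = 225 / 2 = 112.5 mm
I = pi * r^4 / 4 = pi * 112.5^4 / 4
= 125805599.37 mm^4

125805599.37 mm^4


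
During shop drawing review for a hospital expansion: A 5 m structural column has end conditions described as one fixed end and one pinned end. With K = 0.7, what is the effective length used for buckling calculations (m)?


L_eff = K * L
= 0.7 * 5
= 3.5 m

3.5 m
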